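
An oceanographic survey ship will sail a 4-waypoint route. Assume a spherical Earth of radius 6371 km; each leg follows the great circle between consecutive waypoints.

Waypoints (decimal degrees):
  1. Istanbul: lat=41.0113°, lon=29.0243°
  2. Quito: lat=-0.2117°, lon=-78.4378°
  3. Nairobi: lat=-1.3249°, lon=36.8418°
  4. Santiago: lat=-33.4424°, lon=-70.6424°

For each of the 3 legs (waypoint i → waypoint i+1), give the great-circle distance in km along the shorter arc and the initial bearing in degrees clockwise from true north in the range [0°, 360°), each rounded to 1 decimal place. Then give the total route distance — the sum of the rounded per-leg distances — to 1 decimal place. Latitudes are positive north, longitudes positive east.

Leg 1: dist=11478.6 km, bearing=281.5°
Leg 2: dist=12817.1 km, bearing=91.6°
Leg 3: dist=11537.8 km, bearing=235.0°
Total: 35833.5 km

Leg 1: φ1=0.7157822, φ2=-0.0036949, Δφ=-0.7194771, Δλ=-1.8755675 rad; a=sin²(Δφ/2)+cosφ1·cosφ2·sin²(Δλ/2)=0.6144267970; c=2·atan2(√a, √(1-a))=1.801696186; dist=6371·c=11478.606 ≈ 11478.6 km; running total=11478.6 km
Leg 1 bearing: y=sinΔλ·cosφ2=-0.95390914, x=cosφ1·sinφ2-sinφ1·cosφ2·cosΔλ=0.19412208; θ=atan2(y, x)=-78.4973° <0 so +360° → 281.5027° ≈ 281.5°
Leg 2: φ1=-0.0036949, φ2=-0.0231239, Δφ=-0.0194290, Δλ=2.0120086 rad; a=sin²(Δφ/2)+cosφ1·cosφ2·sin²(Δλ/2)=0.7134167143; c=2·atan2(√a, √(1-a))=2.011784633; dist=6371·c=12817.080 ≈ 12817.1 km; running total=24295.7 km
Leg 2 bearing: y=sinΔλ·cosφ2=0.90399291, x=cosφ1·sinφ2-sinφ1·cosφ2·cosΔλ=-0.02469906; θ=atan2(y, x)=91.5651° ≈ 91.6°
Leg 3: φ1=-0.0231239, φ2=-0.5836800, Δφ=-0.5605561, Δλ=-1.8759532 rad; a=sin²(Δφ/2)+cosφ1·cosφ2·sin²(Δλ/2)=0.6189460737; c=2·atan2(√a, √(1-a))=1.810991445; dist=6371·c=11537.826 ≈ 11537.8 km; running total=35833.5 km
Leg 3 bearing: y=sinΔλ·cosφ2=-0.79588899, x=cosφ1·sinφ2-sinφ1·cosφ2·cosΔλ=-0.55674773; θ=atan2(y, x)=-124.9739° <0 so +360° → 235.0261° ≈ 235.0°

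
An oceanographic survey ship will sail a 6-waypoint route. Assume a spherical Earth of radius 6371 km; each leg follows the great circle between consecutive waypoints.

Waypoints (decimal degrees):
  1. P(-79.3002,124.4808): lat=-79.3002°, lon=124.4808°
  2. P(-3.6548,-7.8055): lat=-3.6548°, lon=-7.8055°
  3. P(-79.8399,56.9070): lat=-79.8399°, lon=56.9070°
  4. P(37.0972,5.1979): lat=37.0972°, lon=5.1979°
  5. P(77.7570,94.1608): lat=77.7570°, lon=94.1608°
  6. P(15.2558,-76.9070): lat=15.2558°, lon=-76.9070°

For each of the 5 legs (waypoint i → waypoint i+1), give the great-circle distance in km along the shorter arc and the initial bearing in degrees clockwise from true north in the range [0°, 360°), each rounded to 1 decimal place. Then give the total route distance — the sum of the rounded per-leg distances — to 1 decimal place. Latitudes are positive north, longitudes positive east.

Leg 1: dist=10403.0 km, bearing=227.7°
Leg 2: dist=9125.9 km, bearing=170.7°
Leg 3: dist=13391.5 km, bearing=313.4°
Leg 4: dist=5967.2 km, bearing=15.3°
Leg 5: dist=9656.7 km, bearing=351.4°
Total: 48544.3 km

Leg 1: φ1=-1.3840496, φ2=-0.0637883, Δφ=1.3202613, Δλ=-2.3088315 rad; a=sin²(Δφ/2)+cosφ1·cosφ2·sin²(Δλ/2)=0.5310150047; c=2·atan2(√a, √(1-a))=1.632866184; dist=6371·c=10402.990 ≈ 10403.0 km; running total=10403.0 km
Leg 1 bearing: y=sinΔλ·cosφ2=-0.73828742, x=cosφ1·sinφ2-sinφ1·cosφ2·cosΔλ=-0.67162784; θ=atan2(y, x)=-132.2931° <0 so +360° → 227.7069° ≈ 227.7°
Leg 2: φ1=-0.0637883, φ2=-1.3934691, Δφ=-1.3296808, Δλ=1.1294462 rad; a=sin²(Δφ/2)+cosφ1·cosφ2·sin²(Δλ/2)=0.4310284845; c=2·atan2(√a, √(1-a))=1.432412037; dist=6371·c=9125.897 ≈ 9125.9 km; running total=19528.9 km
Leg 2 bearing: y=sinΔλ·cosφ2=0.15949599, x=cosφ1·sinφ2-sinφ1·cosφ2·cosΔλ=-0.97751356; θ=atan2(y, x)=170.7330° ≈ 170.7°
Leg 3: φ1=-1.3934691, φ2=0.6474683, Δφ=2.0409374, Δλ=-0.9024940 rad; a=sin²(Δφ/2)+cosφ1·cosφ2·sin²(Δλ/2)=0.7532630557; c=2·atan2(√a, √(1-a))=2.101947343; dist=6371·c=13391.507 ≈ 13391.5 km; running total=32920.4 km
Leg 3 bearing: y=sinΔλ·cosφ2=-0.62602666, x=cosφ1·sinφ2-sinφ1·cosφ2·cosΔλ=0.59289284; θ=atan2(y, x)=-46.5571° <0 so +360° → 313.4429° ≈ 313.4°
Leg 4: φ1=0.6474683, φ2=1.3571157, Δφ=0.7096474, Δλ=1.5526955 rad; a=sin²(Δφ/2)+cosφ1·cosφ2·sin²(Δλ/2)=0.2037437184; c=2·atan2(√a, √(1-a))=0.936622028; dist=6371·c=5967.219 ≈ 5967.2 km; running total=38887.6 km
Leg 4 bearing: y=sinΔλ·cosφ2=0.21202354, x=cosφ1·sinφ2-sinφ1·cosφ2·cosΔλ=0.77715821; θ=atan2(y, x)=15.2600° ≈ 15.3°
Leg 5: φ1=1.3571157, φ2=0.2662639, Δφ=-1.0908517, Δλ=-2.9856964 rad; a=sin²(Δφ/2)+cosφ1·cosφ2·sin²(Δλ/2)=0.4724799462; c=2·atan2(√a, √(1-a))=1.515728391; dist=6371·c=9656.706 ≈ 9656.7 km; running total=48544.3 km
Leg 5 bearing: y=sinΔλ·cosφ2=-0.14979414, x=cosφ1·sinφ2-sinφ1·cosφ2·cosΔλ=0.98718403; θ=atan2(y, x)=-8.6282° <0 so +360° → 351.3718° ≈ 351.4°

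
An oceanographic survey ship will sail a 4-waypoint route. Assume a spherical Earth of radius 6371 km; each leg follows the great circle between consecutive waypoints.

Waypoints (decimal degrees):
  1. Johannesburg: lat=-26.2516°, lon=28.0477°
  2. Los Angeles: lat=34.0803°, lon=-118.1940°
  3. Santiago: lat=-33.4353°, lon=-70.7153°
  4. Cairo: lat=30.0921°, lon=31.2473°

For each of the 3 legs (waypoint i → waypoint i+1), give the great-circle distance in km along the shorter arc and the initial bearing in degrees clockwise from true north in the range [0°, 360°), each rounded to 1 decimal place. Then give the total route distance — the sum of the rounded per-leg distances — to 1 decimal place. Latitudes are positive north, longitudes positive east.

Leg 1: φ1=-0.4581769, φ2=0.5948134, Δφ=1.0529903, Δλ=-2.5523992 rad; a=sin²(Δφ/2)+cosφ1·cosφ2·sin²(Δλ/2)=0.9327154815; c=2·atan2(√a, √(1-a))=2.616806218; dist=6371·c=16671.672 ≈ 16671.7 km; running total=16671.7 km
Leg 1 bearing: y=sinΔλ·cosφ2=-0.46025250, x=cosφ1·sinφ2-sinφ1·cosφ2·cosΔλ=0.19798204; θ=atan2(y, x)=-66.7246° <0 so +360° → 293.2754° ≈ 293.3°
Leg 2: φ1=0.5948134, φ2=-0.5835561, Δφ=-1.1783695, Δλ=0.8286596 rad; a=sin²(Δφ/2)+cosφ1·cosφ2·sin²(Δλ/2)=0.4208028281; c=2·atan2(√a, √(1-a))=1.411732072; dist=6371·c=8994.145 ≈ 8994.1 km; running total=25665.8 km
Leg 2 bearing: y=sinΔλ·cosφ2=0.61505461, x=cosφ1·sinφ2-sinφ1·cosφ2·cosΔλ=-0.77241120; θ=atan2(y, x)=141.4704° ≈ 141.5°
Leg 3: φ1=-0.5835561, φ2=0.5252062, Δφ=1.1087623, Δλ=1.7795831 rad; a=sin²(Δφ/2)+cosφ1·cosφ2·sin²(Δλ/2)=0.7129612153; c=2·atan2(√a, √(1-a))=2.010777499; dist=6371·c=12810.663 ≈ 12810.7 km; running total=38476.5 km
Leg 3 bearing: y=sinΔλ·cosφ2=0.84643066, x=cosφ1·sinφ2-sinφ1·cosφ2·cosΔλ=0.31960166; θ=atan2(y, x)=69.3141° ≈ 69.3°

Leg 1: dist=16671.7 km, bearing=293.3°
Leg 2: dist=8994.1 km, bearing=141.5°
Leg 3: dist=12810.7 km, bearing=69.3°
Total: 38476.5 km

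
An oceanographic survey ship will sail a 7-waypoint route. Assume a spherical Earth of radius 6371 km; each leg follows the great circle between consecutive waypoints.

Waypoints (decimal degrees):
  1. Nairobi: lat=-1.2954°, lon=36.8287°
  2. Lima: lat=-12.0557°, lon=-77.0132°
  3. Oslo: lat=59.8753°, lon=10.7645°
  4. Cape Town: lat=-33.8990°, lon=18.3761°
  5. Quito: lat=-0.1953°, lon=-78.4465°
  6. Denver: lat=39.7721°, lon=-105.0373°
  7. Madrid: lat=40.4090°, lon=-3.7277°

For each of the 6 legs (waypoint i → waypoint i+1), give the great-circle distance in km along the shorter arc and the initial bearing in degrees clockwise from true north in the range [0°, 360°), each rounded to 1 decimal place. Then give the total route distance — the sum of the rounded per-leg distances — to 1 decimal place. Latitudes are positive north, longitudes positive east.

Leg 1: φ1=-0.0226090, φ2=-0.2104117, Δφ=-0.1878027, Δλ=-1.9869160 rad; a=sin²(Δφ/2)+cosφ1·cosφ2·sin²(Δλ/2)=0.6952382782; c=2·atan2(√a, √(1-a))=1.971945514; dist=6371·c=12563.265 ≈ 12563.3 km; running total=12563.3 km
Leg 1 bearing: y=sinΔλ·cosφ2=-0.89449141, x=cosφ1·sinφ2-sinφ1·cosφ2·cosΔλ=-0.21774568; θ=atan2(y, x)=-103.6814° <0 so +360° → 256.3186° ≈ 256.3°
Leg 2: φ1=-0.2104117, φ2=1.0450211, Δφ=1.2554328, Δλ=1.5320099 rad; a=sin²(Δφ/2)+cosφ1·cosφ2·sin²(Δλ/2)=0.5808101642; c=2·atan2(√a, √(1-a))=1.733128674; dist=6371·c=11041.763 ≈ 11041.8 km; running total=23605.1 km
Leg 2 bearing: y=sinΔλ·cosφ2=0.50150619, x=cosφ1·sinφ2-sinφ1·cosφ2·cosΔλ=0.84992377; θ=atan2(y, x)=30.5432° ≈ 30.5°
Leg 3: φ1=1.0450211, φ2=-0.5916492, Δφ=-1.6366703, Δλ=0.1328475 rad; a=sin²(Δφ/2)+cosφ1·cosφ2·sin²(Δλ/2)=0.5347484374; c=2·atan2(√a, √(1-a))=1.640349266; dist=6371·c=10450.665 ≈ 10450.7 km; running total=34055.8 km
Leg 3 bearing: y=sinΔλ·cosφ2=0.10994228, x=cosφ1·sinφ2-sinφ1·cosφ2·cosΔλ=-0.99150536; θ=atan2(y, x)=173.6727° ≈ 173.7°
Leg 4: φ1=-0.5916492, φ2=-0.0034086, Δφ=0.5882405, Δλ=-1.6898732 rad; a=sin²(Δφ/2)+cosφ1·cosφ2·sin²(Δλ/2)=0.5483506612; c=2·atan2(√a, √(1-a))=1.667648998; dist=6371·c=10624.592 ≈ 10624.6 km; running total=44680.4 km
Leg 4 bearing: y=sinΔλ·cosφ2=-0.99291296, x=cosφ1·sinφ2-sinφ1·cosφ2·cosΔλ=-0.06908481; θ=atan2(y, x)=-93.9801° <0 so +360° → 266.0199° ≈ 266.0°
Leg 5: φ1=-0.0034086, φ2=0.6941541, Δφ=0.6975627, Δλ=-0.4640970 rad; a=sin²(Δφ/2)+cosφ1·cosφ2·sin²(Δλ/2)=0.1574433823; c=2·atan2(√a, √(1-a))=0.816037189; dist=6371·c=5198.973 ≈ 5199.0 km; running total=49879.4 km
Leg 5 bearing: y=sinΔλ·cosφ2=-0.34403510, x=cosφ1·sinφ2-sinφ1·cosφ2·cosΔλ=0.64207453; θ=atan2(y, x)=-28.1832° <0 so +360° → 331.8168° ≈ 331.8°
Leg 6: φ1=0.6941541, φ2=0.7052701, Δφ=0.0111160, Δλ=1.7681861 rad; a=sin²(Δφ/2)+cosφ1·cosφ2·sin²(Δλ/2)=0.3500345650; c=2·atan2(√a, √(1-a))=1.266176140; dist=6371·c=8066.808 ≈ 8066.8 km; running total=57946.2 km
Leg 6 bearing: y=sinΔλ·cosφ2=0.74665078, x=cosφ1·sinφ2-sinφ1·cosφ2·cosΔλ=0.59376266; θ=atan2(y, x)=51.5071° ≈ 51.5°

Leg 1: dist=12563.3 km, bearing=256.3°
Leg 2: dist=11041.8 km, bearing=30.5°
Leg 3: dist=10450.7 km, bearing=173.7°
Leg 4: dist=10624.6 km, bearing=266.0°
Leg 5: dist=5199.0 km, bearing=331.8°
Leg 6: dist=8066.8 km, bearing=51.5°
Total: 57946.2 km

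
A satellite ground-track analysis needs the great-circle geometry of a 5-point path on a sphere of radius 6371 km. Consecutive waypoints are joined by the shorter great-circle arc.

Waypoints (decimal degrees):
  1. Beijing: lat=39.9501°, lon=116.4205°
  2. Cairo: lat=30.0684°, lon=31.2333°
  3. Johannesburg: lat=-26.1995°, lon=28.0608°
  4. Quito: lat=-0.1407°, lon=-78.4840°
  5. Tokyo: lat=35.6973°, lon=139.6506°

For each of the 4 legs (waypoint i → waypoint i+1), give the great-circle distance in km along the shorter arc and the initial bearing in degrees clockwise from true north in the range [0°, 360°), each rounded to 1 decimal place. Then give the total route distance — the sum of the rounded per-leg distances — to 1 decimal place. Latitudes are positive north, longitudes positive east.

Leg 1: dist=7542.1 km, bearing=291.4°
Leg 2: dist=6265.8 km, bearing=183.4°
Leg 3: dist=11646.5 km, bearing=262.4°
Leg 4: dist=14433.9 km, bearing=319.2°
Total: 39888.3 km

Leg 1: φ1=0.6972608, φ2=0.5247926, Δφ=-0.1724682, Δλ=-1.4867971 rad; a=sin²(Δφ/2)+cosφ1·cosφ2·sin²(Δλ/2)=0.3113066512; c=2·atan2(√a, √(1-a))=1.183823630; dist=6371·c=7542.140 ≈ 7542.1 km; running total=7542.1 km
Leg 1 bearing: y=sinΔλ·cosφ2=-0.86237651, x=cosφ1·sinφ2-sinφ1·cosφ2·cosΔλ=0.33747006; θ=atan2(y, x)=-68.6283° <0 so +360° → 291.3717° ≈ 291.4°
Leg 2: φ1=0.5247926, φ2=-0.4572675, Δφ=-0.9820601, Δλ=-0.0553706 rad; a=sin²(Δφ/2)+cosφ1·cosφ2·sin²(Δλ/2)=0.2229398063; c=2·atan2(√a, √(1-a))=0.983490405; dist=6371·c=6265.817 ≈ 6265.8 km; running total=13807.9 km
Leg 2 bearing: y=sinΔλ·cosφ2=-0.04965654, x=cosφ1·sinφ2-sinφ1·cosφ2·cosΔλ=-0.83095417; θ=atan2(y, x)=-176.5802° <0 so +360° → 183.4198° ≈ 183.4°
Leg 3: φ1=-0.4572675, φ2=-0.0024557, Δφ=0.4548119, Δλ=-1.8595576 rad; a=sin²(Δφ/2)+cosφ1·cosφ2·sin²(Δλ/2)=0.6272119500; c=2·atan2(√a, √(1-a))=1.828048280; dist=6371·c=11646.496 ≈ 11646.5 km; running total=25454.4 km
Leg 3 bearing: y=sinΔλ·cosφ2=-0.95859448, x=cosφ1·sinφ2-sinφ1·cosφ2·cosΔλ=-0.12792618; θ=atan2(y, x)=-97.6013° <0 so +360° → 262.3987° ≈ 262.4°
Leg 4: φ1=-0.0024557, φ2=0.6230354, Δφ=0.6254911, Δλ=3.8071670 rad; a=sin²(Δφ/2)+cosφ1·cosφ2·sin²(Δλ/2)=0.8201034257; c=2·atan2(√a, √(1-a))=2.265563829; dist=6371·c=14433.907 ≈ 14433.9 km; running total=39888.3 km
Leg 4 bearing: y=sinΔλ·cosφ2=-0.50148747, x=cosφ1·sinφ2-sinφ1·cosφ2·cosΔλ=0.58193256; θ=atan2(y, x)=-40.7535° <0 so +360° → 319.2465° ≈ 319.2°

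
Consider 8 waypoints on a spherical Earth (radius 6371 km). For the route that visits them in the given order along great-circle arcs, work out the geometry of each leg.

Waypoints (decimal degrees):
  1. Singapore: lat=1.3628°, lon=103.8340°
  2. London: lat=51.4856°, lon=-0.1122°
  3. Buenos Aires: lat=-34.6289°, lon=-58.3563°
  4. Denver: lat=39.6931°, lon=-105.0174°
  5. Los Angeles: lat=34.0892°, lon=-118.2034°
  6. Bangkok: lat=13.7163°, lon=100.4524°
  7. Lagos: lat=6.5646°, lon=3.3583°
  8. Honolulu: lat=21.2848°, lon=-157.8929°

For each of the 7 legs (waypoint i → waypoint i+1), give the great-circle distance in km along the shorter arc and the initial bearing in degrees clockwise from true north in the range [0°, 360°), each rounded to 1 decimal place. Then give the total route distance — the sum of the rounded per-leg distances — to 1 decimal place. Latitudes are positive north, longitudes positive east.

Leg 1: dist=10847.3 km, bearing=322.4°
Leg 2: dist=11128.0 km, bearing=225.3°
Leg 3: dist=9550.9 km, bearing=325.9°
Leg 4: dist=1326.0 km, bearing=246.1°
Leg 5: dist=13309.5 km, bearing=315.7°
Leg 6: dist=10595.0 km, bearing=278.1°
Leg 7: dist=16303.6 km, bearing=327.0°
Total: 73060.3 km

Leg 1: φ1=0.0237853, φ2=0.8985932, Δφ=0.8748079, Δλ=-1.8142034 rad; a=sin²(Δφ/2)+cosφ1·cosφ2·sin²(Δλ/2)=0.5657142516; c=2·atan2(√a, √(1-a))=1.702606172; dist=6371·c=10847.304 ≈ 10847.3 km; running total=10847.3 km
Leg 1 bearing: y=sinΔλ·cosφ2=-0.60435531, x=cosφ1·sinφ2-sinφ1·cosφ2·cosΔλ=0.78579972; θ=atan2(y, x)=-37.5637° <0 so +360° → 322.4363° ≈ 322.4°
Leg 2: φ1=0.8985932, φ2=-0.6043883, Δφ=-1.5029816, Δλ=-1.0165513 rad; a=sin²(Δφ/2)+cosφ1·cosφ2·sin²(Δλ/2)=0.5874796617; c=2·atan2(√a, √(1-a))=1.746660781; dist=6371·c=11127.976 ≈ 11128.0 km; running total=21975.3 km
Leg 2 bearing: y=sinΔλ·cosφ2=-0.69966760, x=cosφ1·sinφ2-sinφ1·cosφ2·cosΔλ=-0.69271529; θ=atan2(y, x)=-134.7139° <0 so +360° → 225.2861° ≈ 225.3°
Leg 3: φ1=-0.6043883, φ2=0.6927753, Δφ=1.2971636, Δλ=-0.8143898 rad; a=sin²(Δφ/2)+cosφ1·cosφ2·sin²(Δλ/2)=0.4641924255; c=2·atan2(√a, √(1-a))=1.499119820; dist=6371·c=9550.892 ≈ 9550.9 km; running total=31526.2 km
Leg 3 bearing: y=sinΔλ·cosφ2=-0.55964560, x=cosφ1·sinφ2-sinφ1·cosφ2·cosΔλ=0.82563192; θ=atan2(y, x)=-34.1310° <0 so +360° → 325.8690° ≈ 325.9°
Leg 4: φ1=0.6927753, φ2=0.5949688, Δφ=-0.0978065, Δλ=-0.2301391 rad; a=sin²(Δφ/2)+cosφ1·cosφ2·sin²(Δλ/2)=0.0107903315; c=2·atan2(√a, √(1-a))=0.208128487; dist=6371·c=1325.987 ≈ 1326.0 km; running total=32852.2 km
Leg 4 bearing: y=sinΔλ·cosφ2=-0.18891541, x=cosφ1·sinφ2-sinφ1·cosφ2·cosΔλ=-0.08370525; θ=atan2(y, x)=-113.8973° <0 so +360° → 246.1027° ≈ 246.1°
Leg 5: φ1=0.5949688, φ2=0.2393946, Δφ=-0.3555742, Δλ=3.8162636 rad; a=sin²(Δφ/2)+cosφ1·cosφ2·sin²(Δλ/2)=0.7476915234; c=2·atan2(√a, √(1-a))=2.089072058; dist=6371·c=13309.478 ≈ 13309.5 km; running total=46161.7 km
Leg 5 bearing: y=sinΔλ·cosφ2=-0.60682674, x=cosφ1·sinφ2-sinφ1·cosφ2·cosΔλ=0.62157618; θ=atan2(y, x)=-44.3121° <0 so +360° → 315.6879° ≈ 315.7°
Leg 6: φ1=0.2393946, φ2=0.1145739, Δφ=-0.1248207, Δλ=-1.6946117 rad; a=sin²(Δφ/2)+cosφ1·cosφ2·sin²(Δλ/2)=0.5460414737; c=2·atan2(√a, √(1-a))=1.663009906; dist=6371·c=10595.036 ≈ 10595.0 km; running total=56756.7 km
Leg 6 bearing: y=sinΔλ·cosφ2=-0.98583844, x=cosφ1·sinφ2-sinφ1·cosφ2·cosΔλ=0.14015455; θ=atan2(y, x)=-81.9086° <0 so +360° → 278.0914° ≈ 278.1°
Leg 7: φ1=0.1145739, φ2=0.3714898, Δφ=0.2569160, Δλ=-2.8143644 rad; a=sin²(Δφ/2)+cosφ1·cosφ2·sin²(Δλ/2)=0.9175295656; c=2·atan2(√a, √(1-a))=2.559036583; dist=6371·c=16303.622 ≈ 16303.6 km; running total=73060.3 km
Leg 7 bearing: y=sinΔλ·cosφ2=-0.29949482, x=cosφ1·sinφ2-sinφ1·cosφ2·cosΔλ=0.46149659; θ=atan2(y, x)=-32.9821° <0 so +360° → 327.0179° ≈ 327.0°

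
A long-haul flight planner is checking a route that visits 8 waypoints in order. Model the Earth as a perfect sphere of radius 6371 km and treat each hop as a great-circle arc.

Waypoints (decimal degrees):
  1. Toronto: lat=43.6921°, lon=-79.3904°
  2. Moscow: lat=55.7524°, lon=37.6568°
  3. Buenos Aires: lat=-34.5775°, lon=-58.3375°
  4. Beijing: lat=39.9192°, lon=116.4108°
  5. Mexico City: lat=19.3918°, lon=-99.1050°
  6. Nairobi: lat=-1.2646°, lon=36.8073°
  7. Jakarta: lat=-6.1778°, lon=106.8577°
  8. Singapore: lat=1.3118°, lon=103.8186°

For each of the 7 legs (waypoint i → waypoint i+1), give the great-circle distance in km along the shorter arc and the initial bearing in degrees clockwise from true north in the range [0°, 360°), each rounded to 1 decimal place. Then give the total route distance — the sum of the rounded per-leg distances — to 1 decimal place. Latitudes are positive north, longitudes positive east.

Leg 1: dist=7482.9 km, bearing=32.9°
Leg 2: dist=13473.0 km, bearing=253.1°
Leg 3: dist=19261.2 km, bearing=36.5°
Leg 4: dist=12461.9 km, bearing=36.3°
Leg 5: dist=14812.4 km, bearing=72.6°
Leg 6: dist=7787.1 km, bearing=96.1°
Leg 7: dist=898.6 km, bearing=337.8°
Total: 76177.1 km

Leg 1: φ1=0.7625710, φ2=0.9730629, Δφ=0.2104919, Δλ=2.0428590 rad; a=sin²(Δφ/2)+cosφ1·cosφ2·sin²(Δλ/2)=0.3070126720; c=2·atan2(√a, √(1-a))=1.174532211; dist=6371·c=7482.945 ≈ 7482.9 km; running total=7482.9 km
Leg 1 bearing: y=sinΔλ·cosφ2=0.50122137, x=cosφ1·sinφ2-sinφ1·cosφ2·cosΔλ=0.77446801; θ=atan2(y, x)=32.9102° ≈ 32.9°
Leg 2: φ1=0.9730629, φ2=-0.6034912, Δφ=-1.5765542, Δλ=-1.6754166 rad; a=sin²(Δφ/2)+cosφ1·cosφ2·sin²(Δλ/2)=0.7587543301; c=2·atan2(√a, √(1-a))=2.114733166; dist=6371·c=13472.965 ≈ 13473.0 km; running total=20955.9 km
Leg 2 bearing: y=sinΔλ·cosφ2=-0.81885741, x=cosφ1·sinφ2-sinφ1·cosφ2·cosΔλ=-0.24830895; θ=atan2(y, x)=-106.8693° <0 so +360° → 253.1307° ≈ 253.1°
Leg 3: φ1=-0.6034912, φ2=0.6967215, Δφ=1.3002127, Δλ=3.0499332 rad; a=sin²(Δφ/2)+cosφ1·cosφ2·sin²(Δλ/2)=0.9965032033; c=2·atan2(√a, √(1-a))=3.023256181; dist=6371·c=19261.165 ≈ 19261.2 km; running total=40217.1 km
Leg 3 bearing: y=sinΔλ·cosφ2=0.07019984, x=cosφ1·sinφ2-sinφ1·cosφ2·cosΔλ=0.09492238; θ=atan2(y, x)=36.4848° ≈ 36.5°
Leg 4: φ1=0.6967215, φ2=0.3384508, Δφ=-0.3582707, Δλ=-3.7614603 rad; a=sin²(Δφ/2)+cosφ1·cosφ2·sin²(Δλ/2)=0.6878927309; c=2·atan2(√a, √(1-a))=1.956040540; dist=6371·c=12461.934 ≈ 12461.9 km; running total=52679.0 km
Leg 4 bearing: y=sinΔλ·cosφ2=0.54797153, x=cosφ1·sinφ2-sinφ1·cosφ2·cosΔλ=0.74733693; θ=atan2(y, x)=36.2501° ≈ 36.3°
Leg 5: φ1=0.3384508, φ2=-0.0220714, Δφ=-0.3605222, Δλ=2.3721171 rad; a=sin²(Δφ/2)+cosφ1·cosφ2·sin²(Δλ/2)=0.8423453538; c=2·atan2(√a, √(1-a))=2.324975575; dist=6371·c=14812.419 ≈ 14812.4 km; running total=67491.4 km
Leg 5 bearing: y=sinΔλ·cosφ2=0.69558915, x=cosφ1·sinφ2-sinφ1·cosφ2·cosΔλ=0.21761058; θ=atan2(y, x)=72.6280° ≈ 72.6°
Leg 6: φ1=-0.0220714, φ2=-0.1078230, Δφ=-0.0857515, Δλ=1.2226101 rad; a=sin²(Δφ/2)+cosφ1·cosφ2·sin²(Δλ/2)=0.3292478002; c=2·atan2(√a, √(1-a))=1.222279265; dist=6371·c=7787.141 ≈ 7787.1 km; running total=75278.5 km
Leg 6 bearing: y=sinΔλ·cosφ2=0.93453432, x=cosφ1·sinφ2-sinφ1·cosφ2·cosΔλ=-0.10010165; θ=atan2(y, x)=96.1139° ≈ 96.1°
Leg 7: φ1=-0.1078230, φ2=0.0228952, Δφ=0.1307182, Δλ=-0.0530423 rad; a=sin²(Δφ/2)+cosφ1·cosφ2·sin²(Δλ/2)=0.0049646709; c=2·atan2(√a, √(1-a))=0.141037707; dist=6371·c=898.551 ≈ 898.6 km; running total=76177.1 km
Leg 7 bearing: y=sinΔλ·cosφ2=-0.05300354, x=cosφ1·sinφ2-sinφ1·cosφ2·cosΔλ=0.13019492; θ=atan2(y, x)=-22.1517° <0 so +360° → 337.8483° ≈ 337.8°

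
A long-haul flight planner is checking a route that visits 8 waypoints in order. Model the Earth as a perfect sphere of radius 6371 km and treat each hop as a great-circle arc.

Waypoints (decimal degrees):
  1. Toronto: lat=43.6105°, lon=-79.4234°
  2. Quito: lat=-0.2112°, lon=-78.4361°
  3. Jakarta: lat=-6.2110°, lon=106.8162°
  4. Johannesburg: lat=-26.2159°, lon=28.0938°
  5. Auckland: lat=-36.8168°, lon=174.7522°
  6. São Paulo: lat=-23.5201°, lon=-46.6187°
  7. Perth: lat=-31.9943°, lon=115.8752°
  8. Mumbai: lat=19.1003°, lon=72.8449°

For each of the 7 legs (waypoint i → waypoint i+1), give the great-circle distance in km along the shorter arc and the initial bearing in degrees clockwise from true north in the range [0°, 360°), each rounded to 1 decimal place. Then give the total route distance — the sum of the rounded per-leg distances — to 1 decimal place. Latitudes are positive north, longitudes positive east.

Leg 1: dist=4873.7 km, bearing=178.6°
Leg 2: dist=19093.3 km, bearing=219.1°
Leg 3: dist=8579.9 km, bearing=244.5°
Leg 4: dist=12185.7 km, bearing=152.2°
Leg 5: dist=12027.1 km, bearing=140.4°
Leg 6: dist=13567.8 km, bearing=162.5°
Leg 7: dist=7299.0 km, bearing=314.9°
Total: 77626.5 km

Leg 1: φ1=0.7611468, φ2=-0.0036861, Δφ=-0.7648329, Δλ=0.0172316 rad; a=sin²(Δφ/2)+cosφ1·cosφ2·sin²(Δλ/2)=0.1393047276; c=2·atan2(√a, √(1-a))=0.764988178; dist=6371·c=4873.740 ≈ 4873.7 km; running total=4873.7 km
Leg 1 bearing: y=sinΔλ·cosφ2=0.01723067, x=cosφ1·sinφ2-sinφ1·cosφ2·cosΔλ=-0.69231408; θ=atan2(y, x)=178.5743° ≈ 178.6°
Leg 2: φ1=-0.0036861, φ2=-0.1084024, Δφ=-0.1047163, Δλ=3.2332626 rad; a=sin²(Δφ/2)+cosφ1·cosφ2·sin²(Δλ/2)=0.9947752911; c=2·atan2(√a, √(1-a))=2.996902177; dist=6371·c=19093.264 ≈ 19093.3 km; running total=23967.0 km
Leg 2 bearing: y=sinΔλ·cosφ2=-0.09100426, x=cosφ1·sinφ2-sinφ1·cosφ2·cosΔλ=-0.11183859; θ=atan2(y, x)=-140.8644° <0 so +360° → 219.1356° ≈ 219.1°
Leg 3: φ1=-0.1084024, φ2=-0.4575538, Δφ=-0.3491514, Δλ=-1.3739651 rad; a=sin²(Δφ/2)+cosφ1·cosφ2·sin²(Δλ/2)=0.3888949656; c=2·atan2(√a, √(1-a))=1.346715700; dist=6371·c=8579.926 ≈ 8579.9 km; running total=32546.9 km
Leg 3 bearing: y=sinΔλ·cosφ2=-0.87981319, x=cosφ1·sinφ2-sinφ1·cosφ2·cosΔλ=-0.42018025; θ=atan2(y, x)=-115.5282° <0 so +360° → 244.4718° ≈ 244.5°
Leg 4: φ1=-0.4575538, φ2=-0.6425744, Δφ=-0.1850206, Δλ=2.5596720 rad; a=sin²(Δφ/2)+cosφ1·cosφ2·sin²(Δλ/2)=0.6676355622; c=2·atan2(√a, √(1-a))=1.912689323; dist=6371·c=12185.744 ≈ 12185.7 km; running total=44732.6 km
Leg 4 bearing: y=sinΔλ·cosφ2=0.44000904, x=cosφ1·sinφ2-sinφ1·cosφ2·cosΔλ=-0.83305781; θ=atan2(y, x)=152.1576° ≈ 152.2°
Leg 5: φ1=-0.6425744, φ2=-0.4105032, Δφ=0.2320712, Δλ=-3.8636511 rad; a=sin²(Δφ/2)+cosφ1·cosφ2·sin²(Δλ/2)=0.6558578710; c=2·atan2(√a, √(1-a))=1.887794537; dist=6371·c=12027.139 ≈ 12027.1 km; running total=56759.7 km
Leg 5 bearing: y=sinΔλ·cosφ2=0.60602076, x=cosφ1·sinφ2-sinφ1·cosφ2·cosΔλ=-0.73182794; θ=atan2(y, x)=140.3721° ≈ 140.4°
Leg 6: φ1=-0.4105032, φ2=-0.5584059, Δφ=-0.1479027, Δλ=2.8360536 rad; a=sin²(Δφ/2)+cosφ1·cosφ2·sin²(Δλ/2)=0.7650913051; c=2·atan2(√a, √(1-a))=2.129612250; dist=6371·c=13567.760 ≈ 13567.8 km; running total=70327.5 km
Leg 6 bearing: y=sinΔλ·cosφ2=0.25511494, x=cosφ1·sinφ2-sinφ1·cosφ2·cosΔλ=-0.80859308; θ=atan2(y, x)=162.4893° ≈ 162.5°
Leg 7: φ1=-0.5584059, φ2=0.3333631, Δφ=0.8917690, Δλ=-0.7510204 rad; a=sin²(Δφ/2)+cosφ1·cosφ2·sin²(Δλ/2)=0.2937743400; c=2·atan2(√a, √(1-a))=1.145653037; dist=6371·c=7298.955 ≈ 7299.0 km; running total=77626.5 km
Leg 7 bearing: y=sinΔλ·cosφ2=-0.64481782, x=cosφ1·sinφ2-sinφ1·cosφ2·cosΔλ=0.64350127; θ=atan2(y, x)=-45.0586° <0 so +360° → 314.9414° ≈ 314.9°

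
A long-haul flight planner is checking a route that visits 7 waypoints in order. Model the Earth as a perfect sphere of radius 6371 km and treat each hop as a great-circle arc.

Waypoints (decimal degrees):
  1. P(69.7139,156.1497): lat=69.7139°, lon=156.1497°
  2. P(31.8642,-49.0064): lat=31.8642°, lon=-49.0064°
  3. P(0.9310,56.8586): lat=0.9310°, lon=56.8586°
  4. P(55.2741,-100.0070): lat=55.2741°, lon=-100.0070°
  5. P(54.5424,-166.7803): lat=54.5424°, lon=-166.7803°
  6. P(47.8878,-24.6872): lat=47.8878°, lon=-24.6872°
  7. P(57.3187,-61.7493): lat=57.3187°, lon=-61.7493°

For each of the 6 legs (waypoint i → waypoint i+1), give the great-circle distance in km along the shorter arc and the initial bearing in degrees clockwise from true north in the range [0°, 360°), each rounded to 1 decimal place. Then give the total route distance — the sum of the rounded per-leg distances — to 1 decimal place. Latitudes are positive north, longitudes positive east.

Leg 1: dist=8537.9 km, bearing=21.8°
Leg 2: dist=11444.0 km, bearing=80.7°
Leg 3: dist=13420.3 km, bearing=344.9°
Leg 4: dist=4102.0 km, bearing=297.4°
Leg 5: dist=8084.2 km, bearing=25.6°
Leg 6: dist=2672.0 km, bearing=306.9°
Total: 48260.4 km

Leg 1: φ1=1.2167371, φ2=0.5561352, Δφ=-0.6606019, Δλ=-3.5806494 rad; a=sin²(Δφ/2)+cosφ1·cosφ2·sin²(Δλ/2)=0.3856839459; c=2·atan2(√a, √(1-a))=1.340123985; dist=6371·c=8537.930 ≈ 8537.9 km; running total=8537.9 km
Leg 1 bearing: y=sinΔλ·cosφ2=0.36102617, x=cosφ1·sinφ2-sinφ1·cosφ2·cosΔλ=0.90409483; θ=atan2(y, x)=21.7680° ≈ 21.8°
Leg 2: φ1=0.5561352, φ2=0.0162490, Δφ=-0.5398862, Δλ=1.8476928 rad; a=sin²(Δφ/2)+cosφ1·cosφ2·sin²(Δλ/2)=0.6117833871; c=2·atan2(√a, √(1-a))=1.796268670; dist=6371·c=11444.028 ≈ 11444.0 km; running total=19981.9 km
Leg 2 bearing: y=sinΔλ·cosφ2=0.96178150, x=cosφ1·sinφ2-sinφ1·cosφ2·cosΔλ=0.15809569; θ=atan2(y, x)=80.6653° ≈ 80.7°
Leg 3: φ1=0.0162490, φ2=0.9647150, Δφ=0.9484660, Δλ=-2.7378212 rad; a=sin²(Δφ/2)+cosφ1·cosφ2·sin²(Δλ/2)=0.7552098204; c=2·atan2(√a, √(1-a))=2.106469043; dist=6371·c=13420.314 ≈ 13420.3 km; running total=33402.2 km
Leg 3 bearing: y=sinΔλ·cosφ2=-0.22380983, x=cosφ1·sinφ2-sinφ1·cosφ2·cosΔλ=0.83028968; θ=atan2(y, x)=-15.0859° <0 so +360° → 344.9141° ≈ 344.9°
Leg 4: φ1=0.9647150, φ2=0.9519445, Δφ=-0.0127706, Δλ=-1.1654139 rad; a=sin²(Δφ/2)+cosφ1·cosφ2·sin²(Δλ/2)=0.1001074103; c=2·atan2(√a, √(1-a))=0.643859058; dist=6371·c=4102.026 ≈ 4102.0 km; running total=37504.2 km
Leg 4 bearing: y=sinΔλ·cosφ2=-0.53308417, x=cosφ1·sinφ2-sinφ1·cosφ2·cosΔλ=0.27597996; θ=atan2(y, x)=-62.6292° <0 so +360° → 297.3708° ≈ 297.4°
Leg 5: φ1=0.9519445, φ2=0.8357998, Δφ=-0.1161447, Δλ=2.4799924 rad; a=sin²(Δφ/2)+cosφ1·cosφ2·sin²(Δλ/2)=0.3513367498; c=2·atan2(√a, √(1-a))=1.268905032; dist=6371·c=8084.194 ≈ 8084.2 km; running total=45588.4 km
Leg 5 bearing: y=sinΔλ·cosφ2=0.41199391, x=cosφ1·sinφ2-sinφ1·cosφ2·cosΔλ=0.86131177; θ=atan2(y, x)=25.5633° ≈ 25.6°
Leg 6: φ1=0.8357998, φ2=1.0004000, Δφ=0.1646003, Δλ=-0.6468557 rad; a=sin²(Δφ/2)+cosφ1·cosφ2·sin²(Δλ/2)=0.0433325095; c=2·atan2(√a, √(1-a))=0.419396197; dist=6371·c=2671.973 ≈ 2672.0 km; running total=48260.4 km
Leg 6 bearing: y=sinΔλ·cosφ2=-0.32542664, x=cosφ1·sinφ2-sinφ1·cosφ2·cosΔλ=0.24477891; θ=atan2(y, x)=-53.0503° <0 so +360° → 306.9497° ≈ 306.9°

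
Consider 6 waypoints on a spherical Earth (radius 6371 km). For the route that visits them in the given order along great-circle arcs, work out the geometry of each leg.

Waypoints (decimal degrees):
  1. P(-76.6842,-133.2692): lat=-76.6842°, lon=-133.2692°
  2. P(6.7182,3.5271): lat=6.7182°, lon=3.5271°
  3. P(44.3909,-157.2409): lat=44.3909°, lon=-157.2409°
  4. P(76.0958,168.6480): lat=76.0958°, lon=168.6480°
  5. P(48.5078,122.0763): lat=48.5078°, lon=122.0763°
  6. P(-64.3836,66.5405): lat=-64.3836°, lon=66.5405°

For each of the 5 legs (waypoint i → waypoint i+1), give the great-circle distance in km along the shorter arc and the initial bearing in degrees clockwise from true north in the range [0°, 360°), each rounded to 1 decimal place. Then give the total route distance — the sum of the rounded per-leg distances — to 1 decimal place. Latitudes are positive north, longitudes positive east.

Leg 1: dist=11819.4 km, bearing=134.9°
Leg 2: dist=14014.1 km, bearing=343.1°
Leg 3: dist=3868.8 km, bearing=346.3°
Leg 4: dist=3694.3 km, bearing=241.4°
Leg 5: dist=13441.9 km, bearing=204.5°
Total: 46838.5 km

Leg 1: φ1=-1.3383918, φ2=0.1172547, Δφ=1.4556465, Δλ=2.3875458 rad; a=sin²(Δφ/2)+cosφ1·cosφ2·sin²(Δλ/2)=0.6402863974; c=2·atan2(√a, √(1-a))=1.855187149; dist=6371·c=11819.397 ≈ 11819.4 km; running total=11819.4 km
Leg 1 bearing: y=sinΔλ·cosφ2=0.67989344, x=cosφ1·sinφ2-sinφ1·cosφ2·cosΔλ=-0.67751296; θ=atan2(y, x)=134.8995° ≈ 134.9°
Leg 2: φ1=0.1172547, φ2=0.7747674, Δφ=0.6575127, Δλ=-2.8059309 rad; a=sin²(Δφ/2)+cosφ1·cosφ2·sin²(Δλ/2)=0.7941170868; c=2·atan2(√a, √(1-a))=2.199669867; dist=6371·c=14014.097 ≈ 14014.1 km; running total=25833.5 km
Leg 2 bearing: y=sinΔλ·cosφ2=-0.23537964, x=cosφ1·sinφ2-sinφ1·cosφ2·cosΔλ=0.77367757; θ=atan2(y, x)=-16.9216° <0 so +360° → 343.0784° ≈ 343.1°
Leg 3: φ1=0.7747674, φ2=1.3281223, Δφ=0.5533549, Δλ=5.6878343 rad; a=sin²(Δφ/2)+cosφ1·cosφ2·sin²(Δλ/2)=0.0893884593; c=2·atan2(√a, √(1-a))=0.607245129; dist=6371·c=3868.759 ≈ 3868.8 km; running total=29702.3 km
Leg 3 bearing: y=sinΔλ·cosφ2=-0.13475965, x=cosφ1·sinφ2-sinφ1·cosφ2·cosΔλ=0.55446595; θ=atan2(y, x)=-13.6605° <0 so +360° → 346.3395° ≈ 346.3°
Leg 4: φ1=1.3281223, φ2=0.8466208, Δφ=-0.4815014, Δλ=-0.8128295 rad; a=sin²(Δφ/2)+cosφ1·cosφ2·sin²(Δλ/2)=0.0817293789; c=2·atan2(√a, √(1-a))=0.579856574; dist=6371·c=3694.266 ≈ 3694.3 km; running total=33396.6 km
Leg 4 bearing: y=sinΔλ·cosφ2=-0.48114396, x=cosφ1·sinφ2-sinφ1·cosφ2·cosΔλ=-0.26210540; θ=atan2(y, x)=-118.5795° <0 so +360° → 241.4205° ≈ 241.4°
Leg 5: φ1=0.8466208, φ2=-1.1237058, Δφ=-1.9703266, Δλ=-0.9692826 rad; a=sin²(Δφ/2)+cosφ1·cosφ2·sin²(Δλ/2)=0.7566649539; c=2·atan2(√a, √(1-a))=2.109856780; dist=6371·c=13441.898 ≈ 13441.9 km; running total=46838.5 km
Leg 5 bearing: y=sinΔλ·cosφ2=-0.35645884, x=cosφ1·sinφ2-sinφ1·cosφ2·cosΔλ=-0.78065966; θ=atan2(y, x)=-155.4580° <0 so +360° → 204.5420° ≈ 204.5°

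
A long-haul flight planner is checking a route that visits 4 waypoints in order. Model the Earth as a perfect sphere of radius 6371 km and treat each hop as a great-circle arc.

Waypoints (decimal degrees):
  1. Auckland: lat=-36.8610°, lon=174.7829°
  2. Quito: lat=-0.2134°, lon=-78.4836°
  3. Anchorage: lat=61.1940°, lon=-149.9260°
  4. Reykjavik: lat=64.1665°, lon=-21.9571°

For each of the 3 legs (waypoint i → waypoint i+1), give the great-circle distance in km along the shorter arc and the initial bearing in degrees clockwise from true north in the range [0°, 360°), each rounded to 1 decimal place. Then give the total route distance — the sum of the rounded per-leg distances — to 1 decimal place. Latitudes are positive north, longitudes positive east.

Leg 1: φ1=-0.6433458, φ2=-0.0037245, Δφ=0.6396213, Δλ=-4.4203343 rad; a=sin²(Δφ/2)+cosφ1·cosφ2·sin²(Δλ/2)=0.6140636857; c=2·atan2(√a, √(1-a))=1.800950230; dist=6371·c=11473.854 ≈ 11473.9 km; running total=11473.9 km
Leg 1 bearing: y=sinΔλ·cosφ2=0.95764767, x=cosφ1·sinφ2-sinφ1·cosφ2·cosΔλ=-0.17569529; θ=atan2(y, x)=100.3962° ≈ 100.4°
Leg 2: φ1=-0.0037245, φ2=1.0680368, Δφ=1.0717613, Δλ=-1.2469051 rad; a=sin²(Δφ/2)+cosφ1·cosφ2·sin²(Δλ/2)=0.4249568028; c=2·atan2(√a, √(1-a))=1.420140670; dist=6371·c=9047.716 ≈ 9047.7 km; running total=20521.6 km
Leg 2 bearing: y=sinΔλ·cosφ2=-0.45679149, x=cosφ1·sinφ2-sinφ1·cosφ2·cosΔλ=0.87682131; θ=atan2(y, x)=-27.5178° <0 so +360° → 332.4822° ≈ 332.5°
Leg 3: φ1=1.0680368, φ2=1.1199167, Δφ=0.0518799, Δλ=2.2334786 rad; a=sin²(Δφ/2)+cosφ1·cosφ2·sin²(Δλ/2)=0.1702462014; c=2·atan2(√a, √(1-a))=0.850632808; dist=6371·c=5419.382 ≈ 5419.4 km; running total=25941.0 km
Leg 3 bearing: y=sinΔλ·cosφ2=0.34352711, x=cosφ1·sinφ2-sinφ1·cosφ2·cosΔλ=0.66860964; θ=atan2(y, x)=27.1938° ≈ 27.2°

Leg 1: dist=11473.9 km, bearing=100.4°
Leg 2: dist=9047.7 km, bearing=332.5°
Leg 3: dist=5419.4 km, bearing=27.2°
Total: 25941.0 km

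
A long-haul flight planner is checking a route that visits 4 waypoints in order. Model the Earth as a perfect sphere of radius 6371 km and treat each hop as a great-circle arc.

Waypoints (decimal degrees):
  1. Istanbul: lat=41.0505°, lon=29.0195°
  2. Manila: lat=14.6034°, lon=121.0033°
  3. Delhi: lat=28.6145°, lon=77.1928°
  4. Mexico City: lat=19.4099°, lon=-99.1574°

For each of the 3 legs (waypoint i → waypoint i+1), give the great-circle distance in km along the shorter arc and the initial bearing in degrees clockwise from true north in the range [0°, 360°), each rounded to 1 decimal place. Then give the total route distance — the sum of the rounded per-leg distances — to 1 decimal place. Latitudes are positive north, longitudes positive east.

Leg 1: dist=9110.6 km, bearing=77.6°
Leg 2: dist=4758.7 km, bearing=296.6°
Leg 3: dist=14660.6 km, bearing=355.4°
Total: 28529.9 km

Leg 1: φ1=0.7164664, φ2=0.2548774, Δφ=-0.4615890, Δλ=1.6054202 rad; a=sin²(Δφ/2)+cosφ1·cosφ2·sin²(Δλ/2)=0.4298423153; c=2·atan2(√a, √(1-a))=1.430016399; dist=6371·c=9110.634 ≈ 9110.6 km; running total=9110.6 km
Leg 1 bearing: y=sinΔλ·cosφ2=0.96711423, x=cosφ1·sinφ2-sinφ1·cosφ2·cosΔλ=0.21213597; θ=atan2(y, x)=77.6281° ≈ 77.6°
Leg 2: φ1=0.2548774, φ2=0.4994172, Δφ=0.2445398, Δλ=-0.7646375 rad; a=sin²(Δφ/2)+cosφ1·cosφ2·sin²(Δλ/2)=0.1331120527; c=2·atan2(√a, √(1-a))=0.746933170; dist=6371·c=4758.711 ≈ 4758.7 km; running total=13869.3 km
Leg 2 bearing: y=sinΔλ·cosφ2=-0.60772216, x=cosφ1·sinφ2-sinφ1·cosφ2·cosΔλ=0.30372144; θ=atan2(y, x)=-63.4455° <0 so +360° → 296.5545° ≈ 296.6°
Leg 3: φ1=0.4994172, φ2=0.3387667, Δφ=-0.1606506, Δλ=-3.0778916 rad; a=sin²(Δφ/2)+cosφ1·cosφ2·sin²(Δλ/2)=0.8335673817; c=2·atan2(√a, √(1-a))=2.301152177; dist=6371·c=14660.641 ≈ 14660.6 km; running total=28529.9 km
Leg 3 bearing: y=sinΔλ·cosφ2=-0.06003997, x=cosφ1·sinφ2-sinφ1·cosφ2·cosΔλ=0.74251358; θ=atan2(y, x)=-4.6229° <0 so +360° → 355.3771° ≈ 355.4°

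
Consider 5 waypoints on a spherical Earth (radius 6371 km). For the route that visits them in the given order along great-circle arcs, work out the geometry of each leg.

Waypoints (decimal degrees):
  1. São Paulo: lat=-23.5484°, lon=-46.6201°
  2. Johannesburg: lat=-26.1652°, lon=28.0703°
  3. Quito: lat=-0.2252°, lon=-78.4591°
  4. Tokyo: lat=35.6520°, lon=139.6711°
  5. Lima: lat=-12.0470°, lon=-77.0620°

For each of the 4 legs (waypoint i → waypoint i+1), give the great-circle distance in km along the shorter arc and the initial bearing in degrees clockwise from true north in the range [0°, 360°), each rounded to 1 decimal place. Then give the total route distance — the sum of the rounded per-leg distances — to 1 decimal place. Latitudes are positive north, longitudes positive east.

Leg 1: dist=7431.5 km, bearing=109.7°
Leg 2: dist=11641.2 km, bearing=262.3°
Leg 3: dist=14444.3 km, bearing=319.2°
Leg 4: dist=15493.3 km, bearing=63.8°
Total: 49010.3 km

Leg 1: φ1=-0.4109971, φ2=-0.4566689, Δφ=-0.0456718, Δλ=1.3035934 rad; a=sin²(Δφ/2)+cosφ1·cosφ2·sin²(Δλ/2)=0.3032912645; c=2·atan2(√a, √(1-a))=1.166450449; dist=6371·c=7431.456 ≈ 7431.5 km; running total=7431.5 km
Leg 1 bearing: y=sinΔλ·cosφ2=0.86567602, x=cosφ1·sinφ2-sinφ1·cosφ2·cosΔλ=-0.30956053; θ=atan2(y, x)=109.6767° ≈ 109.7°
Leg 2: φ1=-0.4566689, φ2=-0.0039305, Δφ=0.4527384, Δλ=-1.8592888 rad; a=sin²(Δφ/2)+cosφ1·cosφ2·sin²(Δλ/2)=0.6268088246; c=2·atan2(√a, √(1-a))=1.827214687; dist=6371·c=11641.185 ≈ 11641.2 km; running total=19072.7 km
Leg 2 bearing: y=sinΔλ·cosφ2=-0.95866647, x=cosφ1·sinφ2-sinφ1·cosφ2·cosΔλ=-0.12898330; θ=atan2(y, x)=-97.6628° <0 so +360° → 262.3372° ≈ 262.3°
Leg 3: φ1=-0.0039305, φ2=0.6222448, Δφ=0.6261753, Δλ=3.8070902 rad; a=sin²(Δφ/2)+cosφ1·cosφ2·sin²(Δλ/2)=0.8207315328; c=2·atan2(√a, √(1-a))=2.267200210; dist=6371·c=14444.333 ≈ 14444.3 km; running total=33517.0 km
Leg 3 bearing: y=sinΔλ·cosφ2=-0.50172312, x=cosφ1·sinφ2-sinφ1·cosφ2·cosΔλ=0.58034391; θ=atan2(y, x)=-40.8443° <0 so +360° → 319.1557° ≈ 319.2°
Leg 4: φ1=0.6222448, φ2=-0.2102598, Δφ=-0.8325046, Δλ=-3.7827062 rad; a=sin²(Δφ/2)+cosφ1·cosφ2·sin²(Δλ/2)=0.8792645310; c=2·atan2(√a, √(1-a))=2.431849178; dist=6371·c=15493.311 ≈ 15493.3 km; running total=49010.3 km
Leg 4 bearing: y=sinΔλ·cosφ2=0.58491637, x=cosφ1·sinφ2-sinφ1·cosφ2·cosΔλ=0.28723945; θ=atan2(y, x)=63.8454° ≈ 63.8°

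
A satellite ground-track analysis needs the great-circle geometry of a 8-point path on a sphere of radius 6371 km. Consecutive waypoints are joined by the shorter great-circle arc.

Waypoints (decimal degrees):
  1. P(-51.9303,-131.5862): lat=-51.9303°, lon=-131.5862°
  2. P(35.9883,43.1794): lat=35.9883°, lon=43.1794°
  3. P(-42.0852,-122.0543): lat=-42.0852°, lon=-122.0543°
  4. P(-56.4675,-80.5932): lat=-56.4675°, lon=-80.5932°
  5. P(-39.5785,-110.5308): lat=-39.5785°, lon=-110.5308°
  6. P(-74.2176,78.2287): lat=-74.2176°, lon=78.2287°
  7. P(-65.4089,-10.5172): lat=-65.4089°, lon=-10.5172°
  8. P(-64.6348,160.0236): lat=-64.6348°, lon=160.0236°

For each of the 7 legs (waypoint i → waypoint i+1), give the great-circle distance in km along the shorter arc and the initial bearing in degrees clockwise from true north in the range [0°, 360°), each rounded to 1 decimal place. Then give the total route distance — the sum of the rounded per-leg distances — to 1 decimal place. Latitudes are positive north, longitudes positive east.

Leg 1: dist=18194.8 km, bearing=164.8°
Leg 2: dist=18573.6 km, bearing=237.5°
Leg 3: dist=3337.1 km, bearing=133.0°
Leg 4: dist=2872.6 km, bearing=298.0°
Leg 5: dist=7344.5 km, bearing=182.6°
Leg 6: dist=3186.6 km, bearing=240.2°
Leg 7: dist=5534.7 km, bearing=174.7°
Total: 59043.9 km

Leg 1: φ1=-0.9063547, φ2=0.6281143, Δφ=1.5344690, Δλ=3.0502351 rad; a=sin²(Δφ/2)+cosφ1·cosφ2·sin²(Δλ/2)=0.9797297968; c=2·atan2(√a, √(1-a))=2.855874864; dist=6371·c=18194.779 ≈ 18194.8 km; running total=18194.8 km
Leg 1 bearing: y=sinΔλ·cosφ2=0.07381796, x=cosφ1·sinφ2-sinφ1·cosφ2·cosΔλ=-0.27200771; θ=atan2(y, x)=164.8167° ≈ 164.8°
Leg 2: φ1=0.6281143, φ2=-0.7345253, Δφ=-1.3626396, Δλ=-2.8838721 rad; a=sin²(Δφ/2)+cosφ1·cosφ2·sin²(Δλ/2)=0.9872556264; c=2·atan2(√a, √(1-a))=2.915328345; dist=6371·c=18573.557 ≈ 18573.6 km; running total=36768.4 km
Leg 2 bearing: y=sinΔλ·cosφ2=-0.18915675, x=cosφ1·sinφ2-sinφ1·cosφ2·cosΔλ=-0.12061320; θ=atan2(y, x)=-122.5231° <0 so +360° → 237.4769° ≈ 237.5°
Leg 3: φ1=-0.7345253, φ2=-0.9855438, Δφ=-0.2510185, Δλ=0.7236327 rad; a=sin²(Δφ/2)+cosφ1·cosφ2·sin²(Δλ/2)=0.0670382157; c=2·atan2(√a, √(1-a))=0.523802410; dist=6371·c=3337.145 ≈ 3337.1 km; running total=40105.5 km
Leg 3 bearing: y=sinΔλ·cosφ2=0.36575690, x=cosφ1·sinφ2-sinφ1·cosφ2·cosΔλ=-0.34117190; θ=atan2(y, x)=133.0082° ≈ 133.0°
Leg 4: φ1=-0.9855438, φ2=-0.6907751, Δφ=0.2947687, Δλ=-0.5225097 rad; a=sin²(Δφ/2)+cosφ1·cosφ2·sin²(Δλ/2)=0.0499707609; c=2·atan2(√a, √(1-a))=0.450892635; dist=6371·c=2872.637 ≈ 2872.6 km; running total=42978.1 km
Leg 4 bearing: y=sinΔλ·cosφ2=-0.38464901, x=cosφ1·sinφ2-sinφ1·cosφ2·cosΔλ=0.20479228; θ=atan2(y, x)=-61.9686° <0 so +360° → 298.0314° ≈ 298.0°
Leg 5: φ1=-0.6907751, φ2=-1.2953415, Δφ=-0.6045663, Δλ=3.2944748 rad; a=sin²(Δφ/2)+cosφ1·cosφ2·sin²(Δλ/2)=0.2970359420; c=2·atan2(√a, √(1-a))=1.152802175; dist=6371·c=7344.503 ≈ 7344.5 km; running total=50322.6 km
Leg 5 bearing: y=sinΔλ·cosφ2=-0.04141980, x=cosφ1·sinφ2-sinφ1·cosφ2·cosΔλ=-0.91296592; θ=atan2(y, x)=-177.4024° <0 so +360° → 182.5976° ≈ 182.6°
Leg 6: φ1=-1.2953415, φ2=-1.1416007, Δφ=0.1537408, Δλ=-1.5489082 rad; a=sin²(Δφ/2)+cosφ1·cosφ2·sin²(Δλ/2)=0.0612506256; c=2·atan2(√a, √(1-a))=0.500174792; dist=6371·c=3186.614 ≈ 3186.6 km; running total=53509.2 km
Leg 6 bearing: y=sinΔλ·cosφ2=-0.41603987, x=cosφ1·sinφ2-sinφ1·cosφ2·cosΔλ=-0.23855140; θ=atan2(y, x)=-119.8294° <0 so +360° → 240.1706° ≈ 240.2°
Leg 7: φ1=-1.1416007, φ2=-1.1280901, Δφ=0.0135106, Δλ=2.9764985 rad; a=sin²(Δφ/2)+cosφ1·cosφ2·sin²(Δλ/2)=0.1771021851; c=2·atan2(√a, √(1-a))=0.868731434; dist=6371·c=5534.688 ≈ 5534.7 km; running total=59043.9 km
Leg 7 bearing: y=sinΔλ·cosφ2=0.07040326, x=cosφ1·sinφ2-sinφ1·cosφ2·cosΔλ=-0.76025745; θ=atan2(y, x)=174.7092° ≈ 174.7°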